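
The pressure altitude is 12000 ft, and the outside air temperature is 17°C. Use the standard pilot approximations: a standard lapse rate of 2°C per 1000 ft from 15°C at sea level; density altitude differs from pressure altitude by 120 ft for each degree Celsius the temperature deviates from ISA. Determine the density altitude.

15120 ft

ISA temperature at 12000 ft = 15 − 2 × (12000/1000) = -9°C.
ISA deviation = 17 − (-9) = +26°C.
Density altitude = 12000 + 120 × (26) = 12000 + (+3120) = 15120 ft.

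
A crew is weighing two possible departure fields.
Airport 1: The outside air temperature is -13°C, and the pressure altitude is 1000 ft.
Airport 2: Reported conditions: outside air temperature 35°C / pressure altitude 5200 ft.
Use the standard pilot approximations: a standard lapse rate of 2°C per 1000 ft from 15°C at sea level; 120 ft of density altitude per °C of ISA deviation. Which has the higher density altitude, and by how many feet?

Airport 2 by 10968 ft

Airport 1: ISA temp = 13°C, deviation -26°C, DA = 1000 + 120 × (-26) = -2120 ft.
Airport 2: ISA temp = 4.6°C, deviation +30.4°C, DA = 5200 + 120 × 30.4 = 8848 ft.
Airport 2 is higher by 8848 − (-2120) = 10968 ft.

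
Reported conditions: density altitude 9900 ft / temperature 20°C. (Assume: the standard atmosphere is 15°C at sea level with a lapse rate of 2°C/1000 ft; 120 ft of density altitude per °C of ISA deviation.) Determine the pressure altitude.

7500 ft

DA = PA + 120 × (OAT − (15 − 2·PA/1000)) = PA + 120·OAT − 1800 + 0.24·PA = 1.24·PA + 120·OAT − 1800.
So 1.24·PA = 9900 − 120 × 20 + 1800 = 9300.
PA = 9300 / 1.24 = 7500 ft.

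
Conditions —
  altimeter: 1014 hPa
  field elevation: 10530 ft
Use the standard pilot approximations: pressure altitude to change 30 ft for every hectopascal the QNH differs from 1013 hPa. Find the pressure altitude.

Pressure correction = (1013 − 1014) × 30 = -30 ft.
Pressure altitude = 10530 + (-30) = 10500 ft.

10500 ft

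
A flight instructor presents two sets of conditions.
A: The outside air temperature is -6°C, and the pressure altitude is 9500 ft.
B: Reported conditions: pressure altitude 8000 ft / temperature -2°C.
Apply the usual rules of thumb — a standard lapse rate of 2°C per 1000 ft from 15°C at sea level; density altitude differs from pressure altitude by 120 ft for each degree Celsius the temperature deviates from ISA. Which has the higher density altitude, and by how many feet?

A by 1380 ft

A: ISA temp = -4°C, deviation -2°C, DA = 9500 + 120 × (-2) = 9260 ft.
B: ISA temp = -1°C, deviation -1°C, DA = 8000 + 120 × (-1) = 7880 ft.
A is higher by 9260 − 7880 = 1380 ft.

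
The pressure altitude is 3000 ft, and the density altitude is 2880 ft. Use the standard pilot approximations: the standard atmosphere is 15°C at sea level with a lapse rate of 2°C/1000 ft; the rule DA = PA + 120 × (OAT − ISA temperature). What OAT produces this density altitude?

Density altitude − pressure altitude = 2880 − 3000 = -120 ft.
At 120 ft/°C that is an ISA deviation of -120/120 = -1°C.
ISA temperature at 3000 ft = 15 − 2 × (3000/1000) = 9°C.
OAT = ISA + deviation = 9 + (-1) = 8°C.

8°C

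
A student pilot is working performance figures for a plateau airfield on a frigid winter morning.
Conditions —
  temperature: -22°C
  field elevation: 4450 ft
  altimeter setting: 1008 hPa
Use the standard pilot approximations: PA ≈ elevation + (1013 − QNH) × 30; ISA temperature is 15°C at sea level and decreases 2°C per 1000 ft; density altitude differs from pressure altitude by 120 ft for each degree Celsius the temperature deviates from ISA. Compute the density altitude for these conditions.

1264 ft

Pressure altitude = 4450 + (1013 − 1008) × 30 = 4450 + (+150) = 4600 ft.
ISA temperature at 4600 ft = 15 − 2 × (4600/1000) = 5.8°C.
ISA deviation = -22 − 5.8 = -27.8°C.
Density altitude = 4600 + 120 × (-27.8) = 1264 ft.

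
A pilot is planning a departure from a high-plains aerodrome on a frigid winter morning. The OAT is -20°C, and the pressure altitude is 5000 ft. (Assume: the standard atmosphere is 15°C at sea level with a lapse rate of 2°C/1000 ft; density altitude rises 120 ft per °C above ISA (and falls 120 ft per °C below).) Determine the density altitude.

2000 ft

ISA temperature at 5000 ft = 15 − 2 × (5000/1000) = 5°C.
ISA deviation = -20 − 5 = -25°C.
Density altitude = 5000 + 120 × (-25) = 5000 + (-3000) = 2000 ft.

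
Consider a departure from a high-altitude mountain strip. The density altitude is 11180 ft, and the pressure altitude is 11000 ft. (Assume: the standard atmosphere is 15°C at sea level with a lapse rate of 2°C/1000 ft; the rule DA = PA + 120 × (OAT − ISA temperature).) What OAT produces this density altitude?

-5.5°C

Density altitude − pressure altitude = 11180 − 11000 = +180 ft.
At 120 ft/°C that is an ISA deviation of 180/120 = +1.5°C.
ISA temperature at 11000 ft = 15 − 2 × (11000/1000) = -7°C.
OAT = ISA + deviation = -7 + (+1.5) = -5.5°C.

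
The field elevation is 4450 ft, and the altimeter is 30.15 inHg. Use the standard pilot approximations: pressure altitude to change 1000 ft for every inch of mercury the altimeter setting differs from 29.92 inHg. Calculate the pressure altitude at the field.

4220 ft

Pressure correction = (29.92 − 30.15) × 1000 = -230 ft.
Pressure altitude = 4450 + (-230) = 4220 ft.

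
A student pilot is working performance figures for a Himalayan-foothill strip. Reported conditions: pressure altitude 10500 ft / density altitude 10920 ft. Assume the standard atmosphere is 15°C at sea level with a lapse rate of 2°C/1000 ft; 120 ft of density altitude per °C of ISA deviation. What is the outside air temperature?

Density altitude − pressure altitude = 10920 − 10500 = +420 ft.
At 120 ft/°C that is an ISA deviation of 420/120 = +3.5°C.
ISA temperature at 10500 ft = 15 − 2 × (10500/1000) = -6°C.
OAT = ISA + deviation = -6 + (+3.5) = -2.5°C.

-2.5°C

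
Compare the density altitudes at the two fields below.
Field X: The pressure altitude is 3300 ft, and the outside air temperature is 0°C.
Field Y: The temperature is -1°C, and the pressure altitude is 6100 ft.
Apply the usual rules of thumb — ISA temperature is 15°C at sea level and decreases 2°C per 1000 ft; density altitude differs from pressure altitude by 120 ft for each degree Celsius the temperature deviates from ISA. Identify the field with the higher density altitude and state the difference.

Field Y by 3352 ft

Field X: ISA temp = 8.4°C, deviation -8.4°C, DA = 3300 + 120 × (-8.4) = 2292 ft.
Field Y: ISA temp = 2.8°C, deviation -3.8°C, DA = 6100 + 120 × (-3.8) = 5644 ft.
Field Y is higher by 5644 − 2292 = 3352 ft.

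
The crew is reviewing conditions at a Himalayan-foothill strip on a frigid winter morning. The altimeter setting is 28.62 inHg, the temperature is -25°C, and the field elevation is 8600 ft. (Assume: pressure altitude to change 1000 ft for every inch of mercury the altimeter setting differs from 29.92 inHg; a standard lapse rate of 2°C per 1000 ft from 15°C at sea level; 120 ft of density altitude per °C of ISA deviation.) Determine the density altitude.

7476 ft

Pressure altitude = 8600 + (29.92 − 28.62) × 1000 = 8600 + (+1300) = 9900 ft.
ISA temperature at 9900 ft = 15 − 2 × (9900/1000) = -4.8°C.
ISA deviation = -25 − (-4.8) = -20.2°C.
Density altitude = 9900 + 120 × (-20.2) = 7476 ft.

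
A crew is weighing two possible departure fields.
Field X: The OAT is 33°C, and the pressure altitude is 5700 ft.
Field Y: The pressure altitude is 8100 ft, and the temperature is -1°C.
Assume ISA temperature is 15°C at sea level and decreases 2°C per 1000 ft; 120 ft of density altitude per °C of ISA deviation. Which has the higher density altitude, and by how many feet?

Field X: ISA temp = 3.6°C, deviation +29.4°C, DA = 5700 + 120 × 29.4 = 9228 ft.
Field Y: ISA temp = -1.2°C, deviation +0.2°C, DA = 8100 + 120 × 0.2 = 8124 ft.
Field X is higher by 9228 − 8124 = 1104 ft.

Field X by 1104 ft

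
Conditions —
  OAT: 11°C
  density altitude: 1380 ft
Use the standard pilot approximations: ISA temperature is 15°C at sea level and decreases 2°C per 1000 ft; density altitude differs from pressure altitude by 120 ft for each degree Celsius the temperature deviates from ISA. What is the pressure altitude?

DA = PA + 120 × (OAT − (15 − 2·PA/1000)) = PA + 120·OAT − 1800 + 0.24·PA = 1.24·PA + 120·OAT − 1800.
So 1.24·PA = 1380 − 120 × 11 + 1800 = 1860.
PA = 1860 / 1.24 = 1500 ft.

1500 ft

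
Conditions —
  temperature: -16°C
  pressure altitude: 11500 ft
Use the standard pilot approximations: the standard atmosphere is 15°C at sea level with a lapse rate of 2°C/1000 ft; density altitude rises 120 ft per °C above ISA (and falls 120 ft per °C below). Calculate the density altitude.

10540 ft

ISA temperature at 11500 ft = 15 − 2 × (11500/1000) = -8°C.
ISA deviation = -16 − (-8) = -8°C.
Density altitude = 11500 + 120 × (-8) = 11500 + (-960) = 10540 ft.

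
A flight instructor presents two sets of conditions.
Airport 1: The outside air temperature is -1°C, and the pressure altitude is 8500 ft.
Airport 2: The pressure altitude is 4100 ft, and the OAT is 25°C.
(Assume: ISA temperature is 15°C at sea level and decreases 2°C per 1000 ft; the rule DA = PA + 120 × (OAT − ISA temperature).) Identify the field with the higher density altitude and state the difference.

Airport 1 by 2336 ft

Airport 1: ISA temp = -2°C, deviation +1°C, DA = 8500 + 120 × 1 = 8620 ft.
Airport 2: ISA temp = 6.8°C, deviation +18.2°C, DA = 4100 + 120 × 18.2 = 6284 ft.
Airport 1 is higher by 8620 − 6284 = 2336 ft.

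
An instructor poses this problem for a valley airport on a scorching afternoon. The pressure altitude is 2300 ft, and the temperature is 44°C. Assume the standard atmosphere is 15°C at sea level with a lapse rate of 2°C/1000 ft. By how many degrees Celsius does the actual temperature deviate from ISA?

ISA temperature at 2300 ft = 15 − 2 × (2300/1000) = 10.4°C.
Deviation = OAT − ISA = 44 − 10.4 = +33.6°C.

ISA+33.6°C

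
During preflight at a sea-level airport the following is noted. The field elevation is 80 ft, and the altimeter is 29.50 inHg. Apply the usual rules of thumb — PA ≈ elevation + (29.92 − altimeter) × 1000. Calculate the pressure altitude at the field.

500 ft

Pressure correction = (29.92 − 29.50) × 1000 = +420 ft.
Pressure altitude = 80 + (+420) = 500 ft.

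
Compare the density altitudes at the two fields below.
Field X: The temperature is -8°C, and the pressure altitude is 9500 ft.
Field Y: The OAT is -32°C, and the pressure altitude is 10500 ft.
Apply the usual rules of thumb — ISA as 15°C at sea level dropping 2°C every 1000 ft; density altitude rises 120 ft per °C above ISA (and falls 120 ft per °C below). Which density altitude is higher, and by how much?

Field X: ISA temp = -4°C, deviation -4°C, DA = 9500 + 120 × (-4) = 9020 ft.
Field Y: ISA temp = -6°C, deviation -26°C, DA = 10500 + 120 × (-26) = 7380 ft.
Field X is higher by 9020 − 7380 = 1640 ft.

Field X by 1640 ft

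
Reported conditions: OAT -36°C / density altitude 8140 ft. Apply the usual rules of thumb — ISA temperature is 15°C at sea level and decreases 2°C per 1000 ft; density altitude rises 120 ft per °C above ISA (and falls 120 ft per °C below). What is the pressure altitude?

11500 ft

DA = PA + 120 × (OAT − (15 − 2·PA/1000)) = PA + 120·OAT − 1800 + 0.24·PA = 1.24·PA + 120·OAT − 1800.
So 1.24·PA = 8140 − 120 × (-36) + 1800 = 14260.
PA = 14260 / 1.24 = 11500 ft.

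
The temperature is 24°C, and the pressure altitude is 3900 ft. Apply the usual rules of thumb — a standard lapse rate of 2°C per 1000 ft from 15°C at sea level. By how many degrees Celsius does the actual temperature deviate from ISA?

ISA temperature at 3900 ft = 15 − 2 × (3900/1000) = 7.2°C.
Deviation = OAT − ISA = 24 − 7.2 = +16.8°C.

ISA+16.8°C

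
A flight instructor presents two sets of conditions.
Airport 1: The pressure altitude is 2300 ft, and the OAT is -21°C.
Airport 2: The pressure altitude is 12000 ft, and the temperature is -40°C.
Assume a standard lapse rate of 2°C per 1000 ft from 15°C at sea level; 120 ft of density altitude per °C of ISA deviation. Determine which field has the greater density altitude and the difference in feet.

Airport 2 by 9748 ft

Airport 1: ISA temp = 10.4°C, deviation -31.4°C, DA = 2300 + 120 × (-31.4) = -1468 ft.
Airport 2: ISA temp = -9°C, deviation -31°C, DA = 12000 + 120 × (-31) = 8280 ft.
Airport 2 is higher by 8280 − (-1468) = 9748 ft.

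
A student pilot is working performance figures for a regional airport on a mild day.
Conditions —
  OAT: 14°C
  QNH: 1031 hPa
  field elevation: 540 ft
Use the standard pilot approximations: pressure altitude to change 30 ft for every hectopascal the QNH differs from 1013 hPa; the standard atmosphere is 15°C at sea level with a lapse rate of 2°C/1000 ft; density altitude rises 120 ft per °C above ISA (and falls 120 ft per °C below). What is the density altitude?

Pressure altitude = 540 + (1013 − 1031) × 30 = 540 + (-540) = 0 ft.
ISA temperature at 0 ft = 15 − 2 × (0/1000) = 15°C.
ISA deviation = 14 − 15 = -1°C.
Density altitude = 0 + 120 × (-1) = -120 ft.

-120 ft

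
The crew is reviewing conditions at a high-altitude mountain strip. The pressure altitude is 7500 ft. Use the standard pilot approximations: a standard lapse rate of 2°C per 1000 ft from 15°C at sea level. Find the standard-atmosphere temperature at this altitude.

0°C

ISA temperature = 15 − 2 × (7500/1000) = 15 − 15 = 0°C.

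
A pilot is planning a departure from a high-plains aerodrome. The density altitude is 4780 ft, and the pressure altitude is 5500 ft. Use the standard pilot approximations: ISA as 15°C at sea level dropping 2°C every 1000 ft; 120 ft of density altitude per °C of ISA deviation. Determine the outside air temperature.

Density altitude − pressure altitude = 4780 − 5500 = -720 ft.
At 120 ft/°C that is an ISA deviation of -720/120 = -6°C.
ISA temperature at 5500 ft = 15 − 2 × (5500/1000) = 4°C.
OAT = ISA + deviation = 4 + (-6) = -2°C.

-2°C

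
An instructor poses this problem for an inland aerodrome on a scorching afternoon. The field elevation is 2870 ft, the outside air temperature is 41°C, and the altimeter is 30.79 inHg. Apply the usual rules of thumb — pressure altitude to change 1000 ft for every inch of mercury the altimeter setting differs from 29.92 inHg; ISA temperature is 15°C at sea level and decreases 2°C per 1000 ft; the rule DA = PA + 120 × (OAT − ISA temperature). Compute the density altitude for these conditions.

Pressure altitude = 2870 + (29.92 − 30.79) × 1000 = 2870 + (-870) = 2000 ft.
ISA temperature at 2000 ft = 15 − 2 × (2000/1000) = 11°C.
ISA deviation = 41 − 11 = +30°C.
Density altitude = 2000 + 120 × (30) = 5600 ft.

5600 ft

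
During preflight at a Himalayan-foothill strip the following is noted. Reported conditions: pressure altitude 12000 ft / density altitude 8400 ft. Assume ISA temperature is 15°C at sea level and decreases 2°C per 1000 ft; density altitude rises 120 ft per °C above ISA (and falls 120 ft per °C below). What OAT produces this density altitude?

Density altitude − pressure altitude = 8400 − 12000 = -3600 ft.
At 120 ft/°C that is an ISA deviation of -3600/120 = -30°C.
ISA temperature at 12000 ft = 15 − 2 × (12000/1000) = -9°C.
OAT = ISA + deviation = -9 + (-30) = -39°C.

-39°C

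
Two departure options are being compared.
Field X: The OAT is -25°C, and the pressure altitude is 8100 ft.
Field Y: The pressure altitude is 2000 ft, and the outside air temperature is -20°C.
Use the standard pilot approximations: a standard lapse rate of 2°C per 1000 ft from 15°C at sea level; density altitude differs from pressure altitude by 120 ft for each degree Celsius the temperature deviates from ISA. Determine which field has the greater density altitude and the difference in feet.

Field X: ISA temp = -1.2°C, deviation -23.8°C, DA = 8100 + 120 × (-23.8) = 5244 ft.
Field Y: ISA temp = 11°C, deviation -31°C, DA = 2000 + 120 × (-31) = -1720 ft.
Field X is higher by 5244 − (-1720) = 6964 ft.

Field X by 6964 ft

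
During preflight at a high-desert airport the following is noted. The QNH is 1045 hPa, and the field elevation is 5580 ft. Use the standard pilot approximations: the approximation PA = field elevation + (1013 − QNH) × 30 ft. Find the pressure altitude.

Pressure correction = (1013 − 1045) × 30 = -960 ft.
Pressure altitude = 5580 + (-960) = 4620 ft.

4620 ft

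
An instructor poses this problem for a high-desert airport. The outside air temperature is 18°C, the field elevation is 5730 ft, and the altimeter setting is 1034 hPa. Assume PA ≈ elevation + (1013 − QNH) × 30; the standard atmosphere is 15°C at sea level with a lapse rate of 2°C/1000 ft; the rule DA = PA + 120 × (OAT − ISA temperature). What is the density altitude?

Pressure altitude = 5730 + (1013 − 1034) × 30 = 5730 + (-630) = 5100 ft.
ISA temperature at 5100 ft = 15 − 2 × (5100/1000) = 4.8°C.
ISA deviation = 18 − 4.8 = +13.2°C.
Density altitude = 5100 + 120 × (13.2) = 6684 ft.

6684 ft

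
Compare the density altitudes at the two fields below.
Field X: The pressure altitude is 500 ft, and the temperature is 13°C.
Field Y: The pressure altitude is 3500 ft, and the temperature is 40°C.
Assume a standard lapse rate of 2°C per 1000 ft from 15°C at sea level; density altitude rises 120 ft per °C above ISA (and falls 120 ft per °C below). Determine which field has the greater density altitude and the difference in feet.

Field Y by 6960 ft

Field X: ISA temp = 14°C, deviation -1°C, DA = 500 + 120 × (-1) = 380 ft.
Field Y: ISA temp = 8°C, deviation +32°C, DA = 3500 + 120 × 32 = 7340 ft.
Field Y is higher by 7340 − 380 = 6960 ft.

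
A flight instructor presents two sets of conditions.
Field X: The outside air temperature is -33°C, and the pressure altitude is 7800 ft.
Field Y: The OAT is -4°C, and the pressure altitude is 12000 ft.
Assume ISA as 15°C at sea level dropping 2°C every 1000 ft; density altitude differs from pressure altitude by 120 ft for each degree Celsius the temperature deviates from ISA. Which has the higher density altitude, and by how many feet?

Field Y by 8688 ft

Field X: ISA temp = -0.6°C, deviation -32.4°C, DA = 7800 + 120 × (-32.4) = 3912 ft.
Field Y: ISA temp = -9°C, deviation +5°C, DA = 12000 + 120 × 5 = 12600 ft.
Field Y is higher by 12600 − 3912 = 8688 ft.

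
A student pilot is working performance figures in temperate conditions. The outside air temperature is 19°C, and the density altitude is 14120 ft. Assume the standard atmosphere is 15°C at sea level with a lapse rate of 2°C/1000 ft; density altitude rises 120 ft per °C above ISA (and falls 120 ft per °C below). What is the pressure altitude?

DA = PA + 120 × (OAT − (15 − 2·PA/1000)) = PA + 120·OAT − 1800 + 0.24·PA = 1.24·PA + 120·OAT − 1800.
So 1.24·PA = 14120 − 120 × 19 + 1800 = 13640.
PA = 13640 / 1.24 = 11000 ft.

11000 ft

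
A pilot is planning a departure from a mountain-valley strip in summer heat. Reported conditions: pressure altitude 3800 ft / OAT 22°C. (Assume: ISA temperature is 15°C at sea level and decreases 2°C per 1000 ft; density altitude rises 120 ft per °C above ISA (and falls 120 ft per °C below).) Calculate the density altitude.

ISA temperature at 3800 ft = 15 − 2 × (3800/1000) = 7.4°C.
ISA deviation = 22 − 7.4 = +14.6°C.
Density altitude = 3800 + 120 × (14.6) = 3800 + (+1752) = 5552 ft.

5552 ft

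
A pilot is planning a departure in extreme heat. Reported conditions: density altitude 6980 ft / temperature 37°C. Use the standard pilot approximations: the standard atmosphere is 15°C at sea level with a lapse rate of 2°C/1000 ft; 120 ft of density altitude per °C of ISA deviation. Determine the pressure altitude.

DA = PA + 120 × (OAT − (15 − 2·PA/1000)) = PA + 120·OAT − 1800 + 0.24·PA = 1.24·PA + 120·OAT − 1800.
So 1.24·PA = 6980 − 120 × 37 + 1800 = 4340.
PA = 4340 / 1.24 = 3500 ft.

3500 ft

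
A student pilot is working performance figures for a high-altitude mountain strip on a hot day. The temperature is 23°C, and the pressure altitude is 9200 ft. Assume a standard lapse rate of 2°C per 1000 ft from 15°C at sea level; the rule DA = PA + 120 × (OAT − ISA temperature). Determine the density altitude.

ISA temperature at 9200 ft = 15 − 2 × (9200/1000) = -3.4°C.
ISA deviation = 23 − (-3.4) = +26.4°C.
Density altitude = 9200 + 120 × (26.4) = 9200 + (+3168) = 12368 ft.

12368 ft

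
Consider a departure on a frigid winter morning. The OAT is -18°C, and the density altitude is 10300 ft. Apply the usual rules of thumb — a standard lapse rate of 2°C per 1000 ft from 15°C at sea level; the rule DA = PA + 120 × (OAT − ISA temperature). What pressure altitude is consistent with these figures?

DA = PA + 120 × (OAT − (15 − 2·PA/1000)) = PA + 120·OAT − 1800 + 0.24·PA = 1.24·PA + 120·OAT − 1800.
So 1.24·PA = 10300 − 120 × (-18) + 1800 = 14260.
PA = 14260 / 1.24 = 11500 ft.

11500 ft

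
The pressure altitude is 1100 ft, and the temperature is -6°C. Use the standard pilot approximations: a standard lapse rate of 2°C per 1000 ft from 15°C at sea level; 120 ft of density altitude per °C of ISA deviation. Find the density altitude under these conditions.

-1156 ft

ISA temperature at 1100 ft = 15 − 2 × (1100/1000) = 12.8°C.
ISA deviation = -6 − 12.8 = -18.8°C.
Density altitude = 1100 + 120 × (-18.8) = 1100 + (-2256) = -1156 ft.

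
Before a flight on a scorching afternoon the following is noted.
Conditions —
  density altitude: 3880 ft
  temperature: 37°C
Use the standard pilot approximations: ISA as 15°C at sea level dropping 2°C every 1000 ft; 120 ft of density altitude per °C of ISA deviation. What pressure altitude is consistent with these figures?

1000 ft

DA = PA + 120 × (OAT − (15 − 2·PA/1000)) = PA + 120·OAT − 1800 + 0.24·PA = 1.24·PA + 120·OAT − 1800.
So 1.24·PA = 3880 − 120 × 37 + 1800 = 1240.
PA = 1240 / 1.24 = 1000 ft.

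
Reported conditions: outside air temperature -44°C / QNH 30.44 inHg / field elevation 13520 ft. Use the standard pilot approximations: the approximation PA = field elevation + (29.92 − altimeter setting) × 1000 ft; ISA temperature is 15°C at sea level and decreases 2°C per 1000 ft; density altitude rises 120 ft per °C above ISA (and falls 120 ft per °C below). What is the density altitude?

Pressure altitude = 13520 + (29.92 − 30.44) × 1000 = 13520 + (-520) = 13000 ft.
ISA temperature at 13000 ft = 15 − 2 × (13000/1000) = -11°C.
ISA deviation = -44 − (-11) = -33°C.
Density altitude = 13000 + 120 × (-33) = 9040 ft.

9040 ft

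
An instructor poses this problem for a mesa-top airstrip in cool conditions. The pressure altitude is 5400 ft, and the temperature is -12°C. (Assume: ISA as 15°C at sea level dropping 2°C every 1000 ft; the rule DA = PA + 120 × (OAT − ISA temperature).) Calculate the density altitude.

ISA temperature at 5400 ft = 15 − 2 × (5400/1000) = 4.2°C.
ISA deviation = -12 − 4.2 = -16.2°C.
Density altitude = 5400 + 120 × (-16.2) = 5400 + (-1944) = 3456 ft.

3456 ft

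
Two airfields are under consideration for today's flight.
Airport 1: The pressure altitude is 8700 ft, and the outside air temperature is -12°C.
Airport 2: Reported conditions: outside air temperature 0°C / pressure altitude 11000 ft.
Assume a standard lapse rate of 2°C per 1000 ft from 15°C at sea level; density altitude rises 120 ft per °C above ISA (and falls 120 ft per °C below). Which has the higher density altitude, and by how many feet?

Airport 2 by 4292 ft

Airport 1: ISA temp = -2.4°C, deviation -9.6°C, DA = 8700 + 120 × (-9.6) = 7548 ft.
Airport 2: ISA temp = -7°C, deviation +7°C, DA = 11000 + 120 × 7 = 11840 ft.
Airport 2 is higher by 11840 − 7548 = 4292 ft.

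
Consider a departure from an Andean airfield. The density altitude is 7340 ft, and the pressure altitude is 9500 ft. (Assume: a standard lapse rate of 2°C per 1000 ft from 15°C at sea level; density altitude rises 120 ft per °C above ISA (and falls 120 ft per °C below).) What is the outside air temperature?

Density altitude − pressure altitude = 7340 − 9500 = -2160 ft.
At 120 ft/°C that is an ISA deviation of -2160/120 = -18°C.
ISA temperature at 9500 ft = 15 − 2 × (9500/1000) = -4°C.
OAT = ISA + deviation = -4 + (-18) = -22°C.

-22°C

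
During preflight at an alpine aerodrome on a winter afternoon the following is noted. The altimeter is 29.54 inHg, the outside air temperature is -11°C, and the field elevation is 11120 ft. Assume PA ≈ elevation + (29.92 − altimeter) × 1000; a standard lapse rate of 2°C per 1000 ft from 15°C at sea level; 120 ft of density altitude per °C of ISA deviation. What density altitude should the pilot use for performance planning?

11140 ft

Pressure altitude = 11120 + (29.92 − 29.54) × 1000 = 11120 + (+380) = 11500 ft.
ISA temperature at 11500 ft = 15 − 2 × (11500/1000) = -8°C.
ISA deviation = -11 − (-8) = -3°C.
Density altitude = 11500 + 120 × (-3) = 11140 ft.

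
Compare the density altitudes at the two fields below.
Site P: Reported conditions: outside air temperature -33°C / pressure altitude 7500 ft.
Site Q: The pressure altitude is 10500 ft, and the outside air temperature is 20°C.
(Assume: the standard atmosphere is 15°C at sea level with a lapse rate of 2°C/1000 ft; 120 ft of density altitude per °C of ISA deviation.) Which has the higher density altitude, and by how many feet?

Site P: ISA temp = 0°C, deviation -33°C, DA = 7500 + 120 × (-33) = 3540 ft.
Site Q: ISA temp = -6°C, deviation +26°C, DA = 10500 + 120 × 26 = 13620 ft.
Site Q is higher by 13620 − 3540 = 10080 ft.

Site Q by 10080 ft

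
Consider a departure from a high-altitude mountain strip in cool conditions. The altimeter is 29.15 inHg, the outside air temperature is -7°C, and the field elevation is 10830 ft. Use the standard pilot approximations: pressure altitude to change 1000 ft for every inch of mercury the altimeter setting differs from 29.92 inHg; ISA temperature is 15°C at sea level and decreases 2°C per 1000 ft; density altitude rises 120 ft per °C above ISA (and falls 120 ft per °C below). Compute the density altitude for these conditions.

Pressure altitude = 10830 + (29.92 − 29.15) × 1000 = 10830 + (+770) = 11600 ft.
ISA temperature at 11600 ft = 15 − 2 × (11600/1000) = -8.2°C.
ISA deviation = -7 − (-8.2) = +1.2°C.
Density altitude = 11600 + 120 × (1.2) = 11744 ft.

11744 ft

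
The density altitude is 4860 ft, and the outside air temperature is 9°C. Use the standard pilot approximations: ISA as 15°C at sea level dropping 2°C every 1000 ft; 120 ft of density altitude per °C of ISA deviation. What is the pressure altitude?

4500 ft

DA = PA + 120 × (OAT − (15 − 2·PA/1000)) = PA + 120·OAT − 1800 + 0.24·PA = 1.24·PA + 120·OAT − 1800.
So 1.24·PA = 4860 − 120 × 9 + 1800 = 5580.
PA = 5580 / 1.24 = 4500 ft.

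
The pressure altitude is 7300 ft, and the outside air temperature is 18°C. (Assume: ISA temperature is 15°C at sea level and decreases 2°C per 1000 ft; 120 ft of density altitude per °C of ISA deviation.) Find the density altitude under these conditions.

ISA temperature at 7300 ft = 15 − 2 × (7300/1000) = 0.4°C.
ISA deviation = 18 − 0.4 = +17.6°C.
Density altitude = 7300 + 120 × (17.6) = 7300 + (+2112) = 9412 ft.

9412 ft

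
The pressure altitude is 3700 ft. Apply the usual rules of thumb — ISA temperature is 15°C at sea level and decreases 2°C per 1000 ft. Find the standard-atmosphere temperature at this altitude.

ISA temperature = 15 − 2 × (3700/1000) = 15 − 7.4 = 7.6°C.

7.6°C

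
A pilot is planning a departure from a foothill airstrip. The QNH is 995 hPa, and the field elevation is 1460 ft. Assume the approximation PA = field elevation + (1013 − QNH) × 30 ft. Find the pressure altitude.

Pressure correction = (1013 − 995) × 30 = +540 ft.
Pressure altitude = 1460 + (+540) = 2000 ft.

2000 ft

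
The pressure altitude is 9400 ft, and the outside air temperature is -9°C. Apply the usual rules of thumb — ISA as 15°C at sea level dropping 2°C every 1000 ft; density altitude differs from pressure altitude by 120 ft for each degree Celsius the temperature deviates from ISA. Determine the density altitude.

8776 ft

ISA temperature at 9400 ft = 15 − 2 × (9400/1000) = -3.8°C.
ISA deviation = -9 − (-3.8) = -5.2°C.
Density altitude = 9400 + 120 × (-5.2) = 9400 + (-624) = 8776 ft.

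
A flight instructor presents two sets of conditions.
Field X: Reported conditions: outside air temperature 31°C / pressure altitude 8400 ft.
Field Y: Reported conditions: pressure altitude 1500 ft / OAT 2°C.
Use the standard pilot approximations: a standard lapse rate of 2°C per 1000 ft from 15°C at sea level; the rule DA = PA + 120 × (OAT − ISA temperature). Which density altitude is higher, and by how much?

Field X by 12036 ft

Field X: ISA temp = -1.8°C, deviation +32.8°C, DA = 8400 + 120 × 32.8 = 12336 ft.
Field Y: ISA temp = 12°C, deviation -10°C, DA = 1500 + 120 × (-10) = 300 ft.
Field X is higher by 12336 − 300 = 12036 ft.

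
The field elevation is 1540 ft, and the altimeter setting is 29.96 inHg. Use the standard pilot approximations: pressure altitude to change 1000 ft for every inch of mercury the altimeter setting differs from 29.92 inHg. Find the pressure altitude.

Pressure correction = (29.92 − 29.96) × 1000 = -40 ft.
Pressure altitude = 1540 + (-40) = 1500 ft.

1500 ft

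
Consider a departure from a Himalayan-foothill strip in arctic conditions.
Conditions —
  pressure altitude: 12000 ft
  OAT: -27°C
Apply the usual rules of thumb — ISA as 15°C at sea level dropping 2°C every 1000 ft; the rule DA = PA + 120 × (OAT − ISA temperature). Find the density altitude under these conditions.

ISA temperature at 12000 ft = 15 − 2 × (12000/1000) = -9°C.
ISA deviation = -27 − (-9) = -18°C.
Density altitude = 12000 + 120 × (-18) = 12000 + (-2160) = 9840 ft.

9840 ft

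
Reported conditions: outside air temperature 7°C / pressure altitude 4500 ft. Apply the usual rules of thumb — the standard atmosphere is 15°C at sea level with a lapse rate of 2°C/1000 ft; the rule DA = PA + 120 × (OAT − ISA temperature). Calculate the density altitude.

4620 ft

ISA temperature at 4500 ft = 15 − 2 × (4500/1000) = 6°C.
ISA deviation = 7 − 6 = +1°C.
Density altitude = 4500 + 120 × (1) = 4500 + (+120) = 4620 ft.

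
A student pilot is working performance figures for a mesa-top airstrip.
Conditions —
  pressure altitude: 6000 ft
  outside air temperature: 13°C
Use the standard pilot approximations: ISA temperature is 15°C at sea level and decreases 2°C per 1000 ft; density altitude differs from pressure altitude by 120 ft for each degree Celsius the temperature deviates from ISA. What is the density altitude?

ISA temperature at 6000 ft = 15 − 2 × (6000/1000) = 3°C.
ISA deviation = 13 − 3 = +10°C.
Density altitude = 6000 + 120 × (10) = 6000 + (+1200) = 7200 ft.

7200 ft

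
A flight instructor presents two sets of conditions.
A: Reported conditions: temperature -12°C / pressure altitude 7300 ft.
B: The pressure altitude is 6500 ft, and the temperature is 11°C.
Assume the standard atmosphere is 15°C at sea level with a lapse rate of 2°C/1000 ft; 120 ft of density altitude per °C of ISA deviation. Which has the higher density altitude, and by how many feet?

B by 1768 ft

A: ISA temp = 0.4°C, deviation -12.4°C, DA = 7300 + 120 × (-12.4) = 5812 ft.
B: ISA temp = 2°C, deviation +9°C, DA = 6500 + 120 × 9 = 7580 ft.
B is higher by 7580 − 5812 = 1768 ft.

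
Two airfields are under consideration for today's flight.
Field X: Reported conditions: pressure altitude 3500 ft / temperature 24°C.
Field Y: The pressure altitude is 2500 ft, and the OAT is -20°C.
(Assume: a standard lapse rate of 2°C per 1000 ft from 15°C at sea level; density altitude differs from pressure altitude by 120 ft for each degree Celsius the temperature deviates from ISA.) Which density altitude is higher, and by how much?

Field X: ISA temp = 8°C, deviation +16°C, DA = 3500 + 120 × 16 = 5420 ft.
Field Y: ISA temp = 10°C, deviation -30°C, DA = 2500 + 120 × (-30) = -1100 ft.
Field X is higher by 5420 − (-1100) = 6520 ft.

Field X by 6520 ft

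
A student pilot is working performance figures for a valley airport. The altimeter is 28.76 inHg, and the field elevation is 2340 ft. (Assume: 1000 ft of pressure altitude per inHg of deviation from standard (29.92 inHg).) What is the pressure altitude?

3500 ft

Pressure correction = (29.92 − 28.76) × 1000 = +1160 ft.
Pressure altitude = 2340 + (+1160) = 3500 ft.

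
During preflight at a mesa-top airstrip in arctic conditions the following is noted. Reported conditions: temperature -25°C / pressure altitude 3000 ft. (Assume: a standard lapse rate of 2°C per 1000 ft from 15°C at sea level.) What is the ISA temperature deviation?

ISA temperature at 3000 ft = 15 − 2 × (3000/1000) = 9°C.
Deviation = OAT − ISA = -25 − 9 = -34°C.

ISA-34°C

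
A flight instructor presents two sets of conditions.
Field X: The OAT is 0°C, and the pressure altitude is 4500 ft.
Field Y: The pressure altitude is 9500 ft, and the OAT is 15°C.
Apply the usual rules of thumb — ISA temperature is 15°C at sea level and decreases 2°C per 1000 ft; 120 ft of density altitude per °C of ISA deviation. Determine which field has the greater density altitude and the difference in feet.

Field X: ISA temp = 6°C, deviation -6°C, DA = 4500 + 120 × (-6) = 3780 ft.
Field Y: ISA temp = -4°C, deviation +19°C, DA = 9500 + 120 × 19 = 11780 ft.
Field Y is higher by 11780 − 3780 = 8000 ft.

Field Y by 8000 ft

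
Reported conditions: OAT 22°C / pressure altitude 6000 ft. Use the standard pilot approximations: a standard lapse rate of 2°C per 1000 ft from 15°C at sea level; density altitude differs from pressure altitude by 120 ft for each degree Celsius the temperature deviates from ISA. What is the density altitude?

ISA temperature at 6000 ft = 15 − 2 × (6000/1000) = 3°C.
ISA deviation = 22 − 3 = +19°C.
Density altitude = 6000 + 120 × (19) = 6000 + (+2280) = 8280 ft.

8280 ft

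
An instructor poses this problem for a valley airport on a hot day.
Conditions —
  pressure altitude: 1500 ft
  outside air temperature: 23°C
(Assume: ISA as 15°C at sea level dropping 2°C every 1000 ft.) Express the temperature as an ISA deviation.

ISA temperature at 1500 ft = 15 − 2 × (1500/1000) = 12°C.
Deviation = OAT − ISA = 23 − 12 = +11°C.

ISA+11°C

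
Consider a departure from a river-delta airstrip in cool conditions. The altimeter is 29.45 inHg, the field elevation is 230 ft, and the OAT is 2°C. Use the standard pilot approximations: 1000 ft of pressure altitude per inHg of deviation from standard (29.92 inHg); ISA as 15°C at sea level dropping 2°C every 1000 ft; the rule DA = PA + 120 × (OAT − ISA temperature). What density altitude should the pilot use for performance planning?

-692 ft

Pressure altitude = 230 + (29.92 − 29.45) × 1000 = 230 + (+470) = 700 ft.
ISA temperature at 700 ft = 15 − 2 × (700/1000) = 13.6°C.
ISA deviation = 2 − 13.6 = -11.6°C.
Density altitude = 700 + 120 × (-11.6) = -692 ft.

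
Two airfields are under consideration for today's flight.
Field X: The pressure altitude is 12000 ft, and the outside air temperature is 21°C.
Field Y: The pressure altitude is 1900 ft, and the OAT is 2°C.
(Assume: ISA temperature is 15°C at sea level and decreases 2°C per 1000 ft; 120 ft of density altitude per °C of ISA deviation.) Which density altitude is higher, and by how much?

Field X: ISA temp = -9°C, deviation +30°C, DA = 12000 + 120 × 30 = 15600 ft.
Field Y: ISA temp = 11.2°C, deviation -9.2°C, DA = 1900 + 120 × (-9.2) = 796 ft.
Field X is higher by 15600 − 796 = 14804 ft.

Field X by 14804 ft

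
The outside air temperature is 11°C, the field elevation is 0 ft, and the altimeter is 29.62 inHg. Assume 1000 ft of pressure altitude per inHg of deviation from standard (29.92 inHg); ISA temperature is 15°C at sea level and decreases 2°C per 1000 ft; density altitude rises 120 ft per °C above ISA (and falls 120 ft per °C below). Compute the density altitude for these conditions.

Pressure altitude = 0 + (29.92 − 29.62) × 1000 = 0 + (+300) = 300 ft.
ISA temperature at 300 ft = 15 − 2 × (300/1000) = 14.4°C.
ISA deviation = 11 − 14.4 = -3.4°C.
Density altitude = 300 + 120 × (-3.4) = -108 ft.

-108 ft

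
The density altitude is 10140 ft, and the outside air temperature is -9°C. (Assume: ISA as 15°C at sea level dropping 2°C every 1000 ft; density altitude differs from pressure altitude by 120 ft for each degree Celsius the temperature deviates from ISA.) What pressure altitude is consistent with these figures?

10500 ft

DA = PA + 120 × (OAT − (15 − 2·PA/1000)) = PA + 120·OAT − 1800 + 0.24·PA = 1.24·PA + 120·OAT − 1800.
So 1.24·PA = 10140 − 120 × (-9) + 1800 = 13020.
PA = 13020 / 1.24 = 10500 ft.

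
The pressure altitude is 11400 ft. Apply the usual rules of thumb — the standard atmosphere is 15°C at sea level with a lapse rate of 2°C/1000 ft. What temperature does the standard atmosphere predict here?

-7.8°C

ISA temperature = 15 − 2 × (11400/1000) = 15 − 22.8 = -7.8°C.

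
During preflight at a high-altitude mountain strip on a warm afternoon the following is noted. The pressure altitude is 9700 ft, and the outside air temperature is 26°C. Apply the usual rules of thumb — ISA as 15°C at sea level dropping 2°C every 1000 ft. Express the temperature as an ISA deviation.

ISA+30.4°C

ISA temperature at 9700 ft = 15 − 2 × (9700/1000) = -4.4°C.
Deviation = OAT − ISA = 26 − (-4.4) = +30.4°C.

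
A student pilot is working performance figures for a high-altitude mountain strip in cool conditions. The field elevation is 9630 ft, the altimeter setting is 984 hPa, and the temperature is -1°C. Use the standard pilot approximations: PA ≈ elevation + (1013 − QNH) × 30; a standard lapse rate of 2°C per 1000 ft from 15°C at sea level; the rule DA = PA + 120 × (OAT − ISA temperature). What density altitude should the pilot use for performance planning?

Pressure altitude = 9630 + (1013 − 984) × 30 = 9630 + (+870) = 10500 ft.
ISA temperature at 10500 ft = 15 − 2 × (10500/1000) = -6°C.
ISA deviation = -1 − (-6) = +5°C.
Density altitude = 10500 + 120 × (5) = 11100 ft.

11100 ft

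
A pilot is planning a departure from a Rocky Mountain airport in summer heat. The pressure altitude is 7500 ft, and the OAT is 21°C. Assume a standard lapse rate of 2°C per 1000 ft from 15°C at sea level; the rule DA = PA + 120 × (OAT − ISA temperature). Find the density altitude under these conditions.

ISA temperature at 7500 ft = 15 − 2 × (7500/1000) = 0°C.
ISA deviation = 21 − 0 = +21°C.
Density altitude = 7500 + 120 × (21) = 7500 + (+2520) = 10020 ft.

10020 ft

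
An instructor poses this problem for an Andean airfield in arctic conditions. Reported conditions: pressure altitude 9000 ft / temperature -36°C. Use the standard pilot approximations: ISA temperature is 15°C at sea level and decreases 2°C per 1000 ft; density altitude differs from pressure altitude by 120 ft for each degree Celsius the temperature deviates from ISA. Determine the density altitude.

5040 ft

ISA temperature at 9000 ft = 15 − 2 × (9000/1000) = -3°C.
ISA deviation = -36 − (-3) = -33°C.
Density altitude = 9000 + 120 × (-33) = 9000 + (-3960) = 5040 ft.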